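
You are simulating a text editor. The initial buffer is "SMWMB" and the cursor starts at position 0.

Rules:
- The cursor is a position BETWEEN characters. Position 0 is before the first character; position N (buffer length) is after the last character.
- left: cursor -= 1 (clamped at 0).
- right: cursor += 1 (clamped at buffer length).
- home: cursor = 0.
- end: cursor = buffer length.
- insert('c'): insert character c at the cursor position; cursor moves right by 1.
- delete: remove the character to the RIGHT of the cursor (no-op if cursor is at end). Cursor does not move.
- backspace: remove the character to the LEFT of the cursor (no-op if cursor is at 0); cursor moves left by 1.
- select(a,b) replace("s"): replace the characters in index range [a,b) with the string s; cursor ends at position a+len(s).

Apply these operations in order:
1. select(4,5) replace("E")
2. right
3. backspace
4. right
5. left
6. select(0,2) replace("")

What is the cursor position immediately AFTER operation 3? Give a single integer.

Answer: 4

Derivation:
After op 1 (select(4,5) replace("E")): buf='SMWME' cursor=5
After op 2 (right): buf='SMWME' cursor=5
After op 3 (backspace): buf='SMWM' cursor=4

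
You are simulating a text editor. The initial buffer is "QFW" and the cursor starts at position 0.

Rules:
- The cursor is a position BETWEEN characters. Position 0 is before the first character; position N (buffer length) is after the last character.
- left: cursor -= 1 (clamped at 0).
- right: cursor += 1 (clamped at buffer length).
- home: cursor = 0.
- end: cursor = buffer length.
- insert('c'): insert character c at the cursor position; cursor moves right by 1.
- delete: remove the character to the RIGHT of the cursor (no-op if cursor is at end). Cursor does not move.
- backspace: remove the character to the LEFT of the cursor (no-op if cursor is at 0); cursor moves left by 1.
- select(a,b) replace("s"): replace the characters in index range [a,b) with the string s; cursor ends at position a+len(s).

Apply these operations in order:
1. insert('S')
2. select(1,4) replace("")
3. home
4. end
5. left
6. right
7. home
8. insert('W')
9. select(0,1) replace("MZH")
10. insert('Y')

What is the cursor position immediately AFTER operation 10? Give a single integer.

Answer: 4

Derivation:
After op 1 (insert('S')): buf='SQFW' cursor=1
After op 2 (select(1,4) replace("")): buf='S' cursor=1
After op 3 (home): buf='S' cursor=0
After op 4 (end): buf='S' cursor=1
After op 5 (left): buf='S' cursor=0
After op 6 (right): buf='S' cursor=1
After op 7 (home): buf='S' cursor=0
After op 8 (insert('W')): buf='WS' cursor=1
After op 9 (select(0,1) replace("MZH")): buf='MZHS' cursor=3
After op 10 (insert('Y')): buf='MZHYS' cursor=4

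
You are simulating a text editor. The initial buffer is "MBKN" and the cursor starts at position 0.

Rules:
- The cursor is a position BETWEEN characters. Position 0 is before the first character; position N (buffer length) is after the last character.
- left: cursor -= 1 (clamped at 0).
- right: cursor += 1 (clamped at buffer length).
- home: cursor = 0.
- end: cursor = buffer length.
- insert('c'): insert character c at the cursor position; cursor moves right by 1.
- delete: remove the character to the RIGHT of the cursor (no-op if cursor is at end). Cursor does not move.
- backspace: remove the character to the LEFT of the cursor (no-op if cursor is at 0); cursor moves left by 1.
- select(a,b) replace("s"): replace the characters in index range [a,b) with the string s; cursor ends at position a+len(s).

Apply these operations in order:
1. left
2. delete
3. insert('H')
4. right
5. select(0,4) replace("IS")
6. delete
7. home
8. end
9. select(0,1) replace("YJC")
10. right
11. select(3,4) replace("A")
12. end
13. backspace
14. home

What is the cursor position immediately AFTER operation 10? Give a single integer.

After op 1 (left): buf='MBKN' cursor=0
After op 2 (delete): buf='BKN' cursor=0
After op 3 (insert('H')): buf='HBKN' cursor=1
After op 4 (right): buf='HBKN' cursor=2
After op 5 (select(0,4) replace("IS")): buf='IS' cursor=2
After op 6 (delete): buf='IS' cursor=2
After op 7 (home): buf='IS' cursor=0
After op 8 (end): buf='IS' cursor=2
After op 9 (select(0,1) replace("YJC")): buf='YJCS' cursor=3
After op 10 (right): buf='YJCS' cursor=4

Answer: 4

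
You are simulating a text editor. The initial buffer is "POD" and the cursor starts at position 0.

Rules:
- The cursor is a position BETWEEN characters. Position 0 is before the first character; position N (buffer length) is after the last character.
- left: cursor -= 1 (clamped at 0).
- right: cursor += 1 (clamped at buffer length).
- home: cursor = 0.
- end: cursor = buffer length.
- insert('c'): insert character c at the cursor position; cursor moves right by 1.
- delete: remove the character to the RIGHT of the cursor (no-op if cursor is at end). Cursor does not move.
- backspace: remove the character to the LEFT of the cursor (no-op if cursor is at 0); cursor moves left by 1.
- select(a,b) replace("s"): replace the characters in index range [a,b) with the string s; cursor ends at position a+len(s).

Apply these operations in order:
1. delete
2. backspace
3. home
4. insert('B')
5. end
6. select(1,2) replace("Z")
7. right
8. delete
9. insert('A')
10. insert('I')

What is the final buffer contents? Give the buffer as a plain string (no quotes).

Answer: BZDAI

Derivation:
After op 1 (delete): buf='OD' cursor=0
After op 2 (backspace): buf='OD' cursor=0
After op 3 (home): buf='OD' cursor=0
After op 4 (insert('B')): buf='BOD' cursor=1
After op 5 (end): buf='BOD' cursor=3
After op 6 (select(1,2) replace("Z")): buf='BZD' cursor=2
After op 7 (right): buf='BZD' cursor=3
After op 8 (delete): buf='BZD' cursor=3
After op 9 (insert('A')): buf='BZDA' cursor=4
After op 10 (insert('I')): buf='BZDAI' cursor=5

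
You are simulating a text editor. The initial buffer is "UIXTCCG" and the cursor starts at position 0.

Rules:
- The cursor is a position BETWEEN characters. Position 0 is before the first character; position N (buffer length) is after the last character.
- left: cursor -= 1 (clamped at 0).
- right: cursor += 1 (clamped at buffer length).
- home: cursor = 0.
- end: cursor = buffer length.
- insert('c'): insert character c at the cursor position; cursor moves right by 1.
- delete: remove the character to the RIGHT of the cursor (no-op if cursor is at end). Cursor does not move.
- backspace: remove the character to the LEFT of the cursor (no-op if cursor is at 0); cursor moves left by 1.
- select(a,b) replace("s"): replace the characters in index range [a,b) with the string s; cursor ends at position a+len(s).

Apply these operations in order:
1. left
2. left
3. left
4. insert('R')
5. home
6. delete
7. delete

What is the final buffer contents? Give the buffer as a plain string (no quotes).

Answer: IXTCCG

Derivation:
After op 1 (left): buf='UIXTCCG' cursor=0
After op 2 (left): buf='UIXTCCG' cursor=0
After op 3 (left): buf='UIXTCCG' cursor=0
After op 4 (insert('R')): buf='RUIXTCCG' cursor=1
After op 5 (home): buf='RUIXTCCG' cursor=0
After op 6 (delete): buf='UIXTCCG' cursor=0
After op 7 (delete): buf='IXTCCG' cursor=0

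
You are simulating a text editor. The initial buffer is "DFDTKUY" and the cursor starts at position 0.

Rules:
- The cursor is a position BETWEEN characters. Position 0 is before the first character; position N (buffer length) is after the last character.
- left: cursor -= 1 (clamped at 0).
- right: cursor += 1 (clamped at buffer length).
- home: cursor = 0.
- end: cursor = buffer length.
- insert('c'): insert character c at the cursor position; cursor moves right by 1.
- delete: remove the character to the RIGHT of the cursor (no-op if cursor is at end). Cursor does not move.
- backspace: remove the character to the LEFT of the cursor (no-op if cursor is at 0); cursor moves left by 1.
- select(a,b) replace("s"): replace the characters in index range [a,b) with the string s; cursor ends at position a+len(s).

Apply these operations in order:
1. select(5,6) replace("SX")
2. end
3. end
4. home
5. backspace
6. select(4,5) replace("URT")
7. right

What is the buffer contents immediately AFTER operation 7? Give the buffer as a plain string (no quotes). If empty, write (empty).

After op 1 (select(5,6) replace("SX")): buf='DFDTKSXY' cursor=7
After op 2 (end): buf='DFDTKSXY' cursor=8
After op 3 (end): buf='DFDTKSXY' cursor=8
After op 4 (home): buf='DFDTKSXY' cursor=0
After op 5 (backspace): buf='DFDTKSXY' cursor=0
After op 6 (select(4,5) replace("URT")): buf='DFDTURTSXY' cursor=7
After op 7 (right): buf='DFDTURTSXY' cursor=8

Answer: DFDTURTSXY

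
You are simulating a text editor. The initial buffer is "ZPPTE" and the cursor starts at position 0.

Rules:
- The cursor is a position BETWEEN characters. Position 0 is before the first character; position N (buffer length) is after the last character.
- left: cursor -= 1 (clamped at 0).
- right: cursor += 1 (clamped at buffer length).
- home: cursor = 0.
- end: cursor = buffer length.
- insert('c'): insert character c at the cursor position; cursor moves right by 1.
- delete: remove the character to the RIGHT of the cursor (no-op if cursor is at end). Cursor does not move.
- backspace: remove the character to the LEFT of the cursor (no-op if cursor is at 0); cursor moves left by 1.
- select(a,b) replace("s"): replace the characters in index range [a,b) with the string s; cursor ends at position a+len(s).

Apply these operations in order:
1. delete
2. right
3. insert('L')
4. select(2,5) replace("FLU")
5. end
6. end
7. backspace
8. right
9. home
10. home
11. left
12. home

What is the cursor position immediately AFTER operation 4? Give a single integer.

Answer: 5

Derivation:
After op 1 (delete): buf='PPTE' cursor=0
After op 2 (right): buf='PPTE' cursor=1
After op 3 (insert('L')): buf='PLPTE' cursor=2
After op 4 (select(2,5) replace("FLU")): buf='PLFLU' cursor=5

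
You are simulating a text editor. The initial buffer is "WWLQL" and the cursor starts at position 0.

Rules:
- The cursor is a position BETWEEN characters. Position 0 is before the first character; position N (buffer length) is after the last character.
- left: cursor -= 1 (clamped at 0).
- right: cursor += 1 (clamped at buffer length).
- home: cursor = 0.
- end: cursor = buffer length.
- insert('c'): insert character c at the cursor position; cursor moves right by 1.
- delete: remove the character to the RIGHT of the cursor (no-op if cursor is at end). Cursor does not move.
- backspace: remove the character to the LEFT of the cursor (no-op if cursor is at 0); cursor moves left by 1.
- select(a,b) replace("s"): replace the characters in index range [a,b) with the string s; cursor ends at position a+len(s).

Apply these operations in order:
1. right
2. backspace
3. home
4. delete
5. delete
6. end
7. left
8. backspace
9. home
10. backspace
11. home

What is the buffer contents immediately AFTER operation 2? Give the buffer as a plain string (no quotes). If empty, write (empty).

After op 1 (right): buf='WWLQL' cursor=1
After op 2 (backspace): buf='WLQL' cursor=0

Answer: WLQL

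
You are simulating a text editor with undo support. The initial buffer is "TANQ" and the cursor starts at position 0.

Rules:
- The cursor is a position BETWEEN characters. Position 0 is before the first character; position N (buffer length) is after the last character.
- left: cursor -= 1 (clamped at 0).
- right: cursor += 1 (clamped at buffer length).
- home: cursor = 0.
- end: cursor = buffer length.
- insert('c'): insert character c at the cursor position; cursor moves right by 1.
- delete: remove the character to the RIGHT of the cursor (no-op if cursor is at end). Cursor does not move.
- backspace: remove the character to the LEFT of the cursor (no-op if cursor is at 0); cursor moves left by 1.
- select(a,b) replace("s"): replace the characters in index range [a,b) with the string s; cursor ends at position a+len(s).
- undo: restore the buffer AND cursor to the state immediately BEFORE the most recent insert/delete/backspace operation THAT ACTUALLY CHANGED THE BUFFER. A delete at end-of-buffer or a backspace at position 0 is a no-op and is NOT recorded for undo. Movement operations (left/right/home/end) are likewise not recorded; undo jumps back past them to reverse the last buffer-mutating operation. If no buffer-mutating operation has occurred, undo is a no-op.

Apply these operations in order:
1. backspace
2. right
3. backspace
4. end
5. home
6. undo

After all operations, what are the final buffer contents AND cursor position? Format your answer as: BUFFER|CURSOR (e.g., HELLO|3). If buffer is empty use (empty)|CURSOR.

After op 1 (backspace): buf='TANQ' cursor=0
After op 2 (right): buf='TANQ' cursor=1
After op 3 (backspace): buf='ANQ' cursor=0
After op 4 (end): buf='ANQ' cursor=3
After op 5 (home): buf='ANQ' cursor=0
After op 6 (undo): buf='TANQ' cursor=1

Answer: TANQ|1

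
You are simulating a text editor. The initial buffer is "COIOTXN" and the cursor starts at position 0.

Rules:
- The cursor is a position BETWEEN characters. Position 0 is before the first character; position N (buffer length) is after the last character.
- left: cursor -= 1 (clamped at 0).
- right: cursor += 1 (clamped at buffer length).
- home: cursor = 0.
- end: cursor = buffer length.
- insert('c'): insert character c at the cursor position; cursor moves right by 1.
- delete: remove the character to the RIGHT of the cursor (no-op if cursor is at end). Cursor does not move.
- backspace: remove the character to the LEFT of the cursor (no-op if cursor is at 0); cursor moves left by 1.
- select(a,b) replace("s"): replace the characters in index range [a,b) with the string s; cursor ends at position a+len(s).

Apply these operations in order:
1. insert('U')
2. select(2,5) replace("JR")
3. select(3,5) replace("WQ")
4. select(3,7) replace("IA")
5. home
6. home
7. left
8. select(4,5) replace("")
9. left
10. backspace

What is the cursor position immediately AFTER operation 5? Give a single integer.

After op 1 (insert('U')): buf='UCOIOTXN' cursor=1
After op 2 (select(2,5) replace("JR")): buf='UCJRTXN' cursor=4
After op 3 (select(3,5) replace("WQ")): buf='UCJWQXN' cursor=5
After op 4 (select(3,7) replace("IA")): buf='UCJIA' cursor=5
After op 5 (home): buf='UCJIA' cursor=0

Answer: 0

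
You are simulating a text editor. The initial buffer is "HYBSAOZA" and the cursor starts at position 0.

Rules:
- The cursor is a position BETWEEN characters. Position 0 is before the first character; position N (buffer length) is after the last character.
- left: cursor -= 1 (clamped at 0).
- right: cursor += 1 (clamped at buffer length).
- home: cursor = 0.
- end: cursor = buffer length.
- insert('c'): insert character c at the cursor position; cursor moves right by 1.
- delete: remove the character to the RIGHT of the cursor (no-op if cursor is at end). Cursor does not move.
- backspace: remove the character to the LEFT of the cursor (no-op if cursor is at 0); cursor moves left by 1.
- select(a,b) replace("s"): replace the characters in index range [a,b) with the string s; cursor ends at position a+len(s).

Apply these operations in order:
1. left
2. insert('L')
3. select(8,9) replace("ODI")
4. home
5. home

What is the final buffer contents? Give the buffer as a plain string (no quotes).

After op 1 (left): buf='HYBSAOZA' cursor=0
After op 2 (insert('L')): buf='LHYBSAOZA' cursor=1
After op 3 (select(8,9) replace("ODI")): buf='LHYBSAOZODI' cursor=11
After op 4 (home): buf='LHYBSAOZODI' cursor=0
After op 5 (home): buf='LHYBSAOZODI' cursor=0

Answer: LHYBSAOZODI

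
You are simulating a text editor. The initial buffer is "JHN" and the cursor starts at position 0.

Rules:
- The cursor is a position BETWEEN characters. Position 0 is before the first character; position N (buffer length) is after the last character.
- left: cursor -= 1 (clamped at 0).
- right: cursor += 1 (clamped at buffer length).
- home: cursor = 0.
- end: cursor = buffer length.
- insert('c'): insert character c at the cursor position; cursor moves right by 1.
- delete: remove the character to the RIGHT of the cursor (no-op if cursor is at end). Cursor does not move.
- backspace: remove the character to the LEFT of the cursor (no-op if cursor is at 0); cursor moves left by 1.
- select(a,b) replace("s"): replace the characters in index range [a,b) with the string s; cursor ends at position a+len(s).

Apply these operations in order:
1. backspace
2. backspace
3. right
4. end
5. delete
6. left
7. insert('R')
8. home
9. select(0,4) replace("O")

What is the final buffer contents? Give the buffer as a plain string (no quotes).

Answer: O

Derivation:
After op 1 (backspace): buf='JHN' cursor=0
After op 2 (backspace): buf='JHN' cursor=0
After op 3 (right): buf='JHN' cursor=1
After op 4 (end): buf='JHN' cursor=3
After op 5 (delete): buf='JHN' cursor=3
After op 6 (left): buf='JHN' cursor=2
After op 7 (insert('R')): buf='JHRN' cursor=3
After op 8 (home): buf='JHRN' cursor=0
After op 9 (select(0,4) replace("O")): buf='O' cursor=1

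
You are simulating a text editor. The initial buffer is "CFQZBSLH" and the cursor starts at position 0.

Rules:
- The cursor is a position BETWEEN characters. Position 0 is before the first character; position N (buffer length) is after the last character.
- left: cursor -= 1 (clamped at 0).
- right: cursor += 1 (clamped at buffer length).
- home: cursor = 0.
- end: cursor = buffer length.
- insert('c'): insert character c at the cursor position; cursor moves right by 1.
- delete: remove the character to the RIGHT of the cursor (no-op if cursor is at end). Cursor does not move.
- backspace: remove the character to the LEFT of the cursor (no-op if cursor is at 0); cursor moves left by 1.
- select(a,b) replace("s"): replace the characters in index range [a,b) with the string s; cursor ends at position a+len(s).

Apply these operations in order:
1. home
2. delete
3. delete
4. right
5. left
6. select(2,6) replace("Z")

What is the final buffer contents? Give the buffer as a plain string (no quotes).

After op 1 (home): buf='CFQZBSLH' cursor=0
After op 2 (delete): buf='FQZBSLH' cursor=0
After op 3 (delete): buf='QZBSLH' cursor=0
After op 4 (right): buf='QZBSLH' cursor=1
After op 5 (left): buf='QZBSLH' cursor=0
After op 6 (select(2,6) replace("Z")): buf='QZZ' cursor=3

Answer: QZZ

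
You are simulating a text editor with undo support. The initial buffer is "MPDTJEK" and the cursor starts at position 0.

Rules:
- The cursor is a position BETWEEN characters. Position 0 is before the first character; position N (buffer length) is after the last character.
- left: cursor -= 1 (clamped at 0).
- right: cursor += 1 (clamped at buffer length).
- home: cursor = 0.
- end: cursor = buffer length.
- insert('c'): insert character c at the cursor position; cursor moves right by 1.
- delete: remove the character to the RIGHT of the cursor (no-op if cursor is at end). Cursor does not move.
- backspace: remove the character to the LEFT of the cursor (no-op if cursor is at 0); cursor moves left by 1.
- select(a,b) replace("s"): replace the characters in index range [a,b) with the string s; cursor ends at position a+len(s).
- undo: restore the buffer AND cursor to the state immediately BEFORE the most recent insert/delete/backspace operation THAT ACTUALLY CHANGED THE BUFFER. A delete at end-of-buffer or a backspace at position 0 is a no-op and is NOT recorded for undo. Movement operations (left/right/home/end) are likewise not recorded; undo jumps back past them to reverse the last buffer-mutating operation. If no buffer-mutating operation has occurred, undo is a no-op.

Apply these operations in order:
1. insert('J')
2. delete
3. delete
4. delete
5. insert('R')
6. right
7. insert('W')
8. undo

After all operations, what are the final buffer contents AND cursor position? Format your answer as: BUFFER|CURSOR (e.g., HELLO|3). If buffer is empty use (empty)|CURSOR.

Answer: JRTJEK|3

Derivation:
After op 1 (insert('J')): buf='JMPDTJEK' cursor=1
After op 2 (delete): buf='JPDTJEK' cursor=1
After op 3 (delete): buf='JDTJEK' cursor=1
After op 4 (delete): buf='JTJEK' cursor=1
After op 5 (insert('R')): buf='JRTJEK' cursor=2
After op 6 (right): buf='JRTJEK' cursor=3
After op 7 (insert('W')): buf='JRTWJEK' cursor=4
After op 8 (undo): buf='JRTJEK' cursor=3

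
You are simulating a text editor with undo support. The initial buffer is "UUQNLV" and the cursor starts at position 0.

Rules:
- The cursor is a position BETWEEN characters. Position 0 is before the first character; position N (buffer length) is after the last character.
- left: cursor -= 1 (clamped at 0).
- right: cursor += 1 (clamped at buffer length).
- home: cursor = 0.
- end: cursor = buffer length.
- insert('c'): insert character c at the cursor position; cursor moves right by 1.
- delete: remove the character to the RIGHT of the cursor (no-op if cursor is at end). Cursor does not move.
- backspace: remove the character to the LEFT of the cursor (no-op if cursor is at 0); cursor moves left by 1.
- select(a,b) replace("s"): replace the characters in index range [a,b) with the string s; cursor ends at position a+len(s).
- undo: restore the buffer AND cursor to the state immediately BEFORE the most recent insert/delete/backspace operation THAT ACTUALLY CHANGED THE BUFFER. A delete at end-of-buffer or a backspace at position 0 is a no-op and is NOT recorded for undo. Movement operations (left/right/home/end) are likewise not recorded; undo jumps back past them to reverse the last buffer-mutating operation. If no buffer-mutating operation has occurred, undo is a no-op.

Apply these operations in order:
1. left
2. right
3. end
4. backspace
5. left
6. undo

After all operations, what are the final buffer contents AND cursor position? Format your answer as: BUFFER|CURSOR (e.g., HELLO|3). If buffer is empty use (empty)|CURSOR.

After op 1 (left): buf='UUQNLV' cursor=0
After op 2 (right): buf='UUQNLV' cursor=1
After op 3 (end): buf='UUQNLV' cursor=6
After op 4 (backspace): buf='UUQNL' cursor=5
After op 5 (left): buf='UUQNL' cursor=4
After op 6 (undo): buf='UUQNLV' cursor=6

Answer: UUQNLV|6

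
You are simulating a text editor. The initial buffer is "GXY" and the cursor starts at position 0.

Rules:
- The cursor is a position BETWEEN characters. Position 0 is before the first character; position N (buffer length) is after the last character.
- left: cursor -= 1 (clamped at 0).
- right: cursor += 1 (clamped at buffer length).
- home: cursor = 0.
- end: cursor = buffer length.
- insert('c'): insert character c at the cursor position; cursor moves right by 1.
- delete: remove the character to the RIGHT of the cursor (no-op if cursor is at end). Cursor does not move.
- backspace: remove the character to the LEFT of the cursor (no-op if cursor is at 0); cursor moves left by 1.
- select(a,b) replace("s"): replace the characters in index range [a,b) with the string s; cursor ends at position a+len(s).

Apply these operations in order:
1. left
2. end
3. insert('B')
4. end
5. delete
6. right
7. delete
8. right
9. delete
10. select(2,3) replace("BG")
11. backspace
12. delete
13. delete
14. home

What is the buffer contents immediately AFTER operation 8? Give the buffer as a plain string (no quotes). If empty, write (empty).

After op 1 (left): buf='GXY' cursor=0
After op 2 (end): buf='GXY' cursor=3
After op 3 (insert('B')): buf='GXYB' cursor=4
After op 4 (end): buf='GXYB' cursor=4
After op 5 (delete): buf='GXYB' cursor=4
After op 6 (right): buf='GXYB' cursor=4
After op 7 (delete): buf='GXYB' cursor=4
After op 8 (right): buf='GXYB' cursor=4

Answer: GXYB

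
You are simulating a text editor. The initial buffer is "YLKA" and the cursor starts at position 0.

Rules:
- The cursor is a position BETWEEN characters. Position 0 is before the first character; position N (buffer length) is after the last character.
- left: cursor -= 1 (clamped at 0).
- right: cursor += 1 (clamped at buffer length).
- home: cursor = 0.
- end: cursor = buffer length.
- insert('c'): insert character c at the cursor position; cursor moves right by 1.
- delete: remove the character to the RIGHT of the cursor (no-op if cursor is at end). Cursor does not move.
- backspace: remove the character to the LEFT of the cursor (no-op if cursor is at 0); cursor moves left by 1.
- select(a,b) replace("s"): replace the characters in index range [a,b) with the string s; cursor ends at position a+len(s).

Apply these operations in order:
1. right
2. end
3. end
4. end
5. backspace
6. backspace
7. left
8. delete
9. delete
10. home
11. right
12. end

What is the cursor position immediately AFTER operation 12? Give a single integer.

Answer: 1

Derivation:
After op 1 (right): buf='YLKA' cursor=1
After op 2 (end): buf='YLKA' cursor=4
After op 3 (end): buf='YLKA' cursor=4
After op 4 (end): buf='YLKA' cursor=4
After op 5 (backspace): buf='YLK' cursor=3
After op 6 (backspace): buf='YL' cursor=2
After op 7 (left): buf='YL' cursor=1
After op 8 (delete): buf='Y' cursor=1
After op 9 (delete): buf='Y' cursor=1
After op 10 (home): buf='Y' cursor=0
After op 11 (right): buf='Y' cursor=1
After op 12 (end): buf='Y' cursor=1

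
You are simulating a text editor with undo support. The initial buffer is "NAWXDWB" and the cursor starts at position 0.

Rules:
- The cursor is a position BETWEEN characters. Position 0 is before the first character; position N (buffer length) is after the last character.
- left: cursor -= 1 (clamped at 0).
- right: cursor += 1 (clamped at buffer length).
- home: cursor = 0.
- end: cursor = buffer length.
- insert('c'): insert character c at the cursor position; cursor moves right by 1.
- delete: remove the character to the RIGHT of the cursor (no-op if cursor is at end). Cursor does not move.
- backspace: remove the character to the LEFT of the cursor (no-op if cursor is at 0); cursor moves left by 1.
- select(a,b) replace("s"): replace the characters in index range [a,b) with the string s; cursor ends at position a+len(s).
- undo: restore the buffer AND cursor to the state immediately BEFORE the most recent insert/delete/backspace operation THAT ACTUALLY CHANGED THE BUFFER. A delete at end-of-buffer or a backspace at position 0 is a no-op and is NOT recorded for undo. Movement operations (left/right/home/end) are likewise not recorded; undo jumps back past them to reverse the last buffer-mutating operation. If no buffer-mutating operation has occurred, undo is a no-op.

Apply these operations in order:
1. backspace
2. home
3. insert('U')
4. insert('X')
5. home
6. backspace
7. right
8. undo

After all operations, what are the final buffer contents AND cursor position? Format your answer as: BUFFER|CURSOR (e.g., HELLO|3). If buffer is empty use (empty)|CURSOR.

Answer: UNAWXDWB|1

Derivation:
After op 1 (backspace): buf='NAWXDWB' cursor=0
After op 2 (home): buf='NAWXDWB' cursor=0
After op 3 (insert('U')): buf='UNAWXDWB' cursor=1
After op 4 (insert('X')): buf='UXNAWXDWB' cursor=2
After op 5 (home): buf='UXNAWXDWB' cursor=0
After op 6 (backspace): buf='UXNAWXDWB' cursor=0
After op 7 (right): buf='UXNAWXDWB' cursor=1
After op 8 (undo): buf='UNAWXDWB' cursor=1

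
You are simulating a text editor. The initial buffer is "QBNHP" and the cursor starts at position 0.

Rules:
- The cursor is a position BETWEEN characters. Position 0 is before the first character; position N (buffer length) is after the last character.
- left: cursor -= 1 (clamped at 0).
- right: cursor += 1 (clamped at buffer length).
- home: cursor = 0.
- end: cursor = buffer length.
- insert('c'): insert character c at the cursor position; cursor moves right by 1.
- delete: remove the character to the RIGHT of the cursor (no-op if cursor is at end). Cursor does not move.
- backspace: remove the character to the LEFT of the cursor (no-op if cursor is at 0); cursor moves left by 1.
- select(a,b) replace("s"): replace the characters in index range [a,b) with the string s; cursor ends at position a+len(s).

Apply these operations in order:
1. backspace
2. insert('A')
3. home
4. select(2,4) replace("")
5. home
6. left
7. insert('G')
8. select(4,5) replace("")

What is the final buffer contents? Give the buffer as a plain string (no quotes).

Answer: GAQH

Derivation:
After op 1 (backspace): buf='QBNHP' cursor=0
After op 2 (insert('A')): buf='AQBNHP' cursor=1
After op 3 (home): buf='AQBNHP' cursor=0
After op 4 (select(2,4) replace("")): buf='AQHP' cursor=2
After op 5 (home): buf='AQHP' cursor=0
After op 6 (left): buf='AQHP' cursor=0
After op 7 (insert('G')): buf='GAQHP' cursor=1
After op 8 (select(4,5) replace("")): buf='GAQH' cursor=4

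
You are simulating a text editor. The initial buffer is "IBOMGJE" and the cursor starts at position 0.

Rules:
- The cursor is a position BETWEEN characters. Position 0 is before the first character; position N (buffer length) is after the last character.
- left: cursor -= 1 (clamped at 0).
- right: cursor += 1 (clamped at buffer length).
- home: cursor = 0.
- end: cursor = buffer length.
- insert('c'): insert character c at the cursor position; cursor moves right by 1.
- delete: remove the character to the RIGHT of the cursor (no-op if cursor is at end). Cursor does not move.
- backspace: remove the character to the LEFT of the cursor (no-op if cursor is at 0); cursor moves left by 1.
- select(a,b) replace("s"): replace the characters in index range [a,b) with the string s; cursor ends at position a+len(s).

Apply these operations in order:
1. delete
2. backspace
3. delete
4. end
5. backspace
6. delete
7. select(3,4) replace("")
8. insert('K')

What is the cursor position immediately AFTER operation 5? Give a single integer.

Answer: 4

Derivation:
After op 1 (delete): buf='BOMGJE' cursor=0
After op 2 (backspace): buf='BOMGJE' cursor=0
After op 3 (delete): buf='OMGJE' cursor=0
After op 4 (end): buf='OMGJE' cursor=5
After op 5 (backspace): buf='OMGJ' cursor=4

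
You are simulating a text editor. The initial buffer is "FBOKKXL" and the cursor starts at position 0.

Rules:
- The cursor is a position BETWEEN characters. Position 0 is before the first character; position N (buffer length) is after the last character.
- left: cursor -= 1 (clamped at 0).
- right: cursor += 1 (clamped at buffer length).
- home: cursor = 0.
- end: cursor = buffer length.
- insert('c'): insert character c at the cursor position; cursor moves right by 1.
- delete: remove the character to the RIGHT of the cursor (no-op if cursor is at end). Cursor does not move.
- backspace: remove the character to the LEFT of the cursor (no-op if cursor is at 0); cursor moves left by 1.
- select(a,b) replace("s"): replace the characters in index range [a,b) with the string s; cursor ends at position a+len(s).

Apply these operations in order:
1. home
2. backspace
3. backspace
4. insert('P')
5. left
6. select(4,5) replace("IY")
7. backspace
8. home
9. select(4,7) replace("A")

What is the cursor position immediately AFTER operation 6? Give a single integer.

After op 1 (home): buf='FBOKKXL' cursor=0
After op 2 (backspace): buf='FBOKKXL' cursor=0
After op 3 (backspace): buf='FBOKKXL' cursor=0
After op 4 (insert('P')): buf='PFBOKKXL' cursor=1
After op 5 (left): buf='PFBOKKXL' cursor=0
After op 6 (select(4,5) replace("IY")): buf='PFBOIYKXL' cursor=6

Answer: 6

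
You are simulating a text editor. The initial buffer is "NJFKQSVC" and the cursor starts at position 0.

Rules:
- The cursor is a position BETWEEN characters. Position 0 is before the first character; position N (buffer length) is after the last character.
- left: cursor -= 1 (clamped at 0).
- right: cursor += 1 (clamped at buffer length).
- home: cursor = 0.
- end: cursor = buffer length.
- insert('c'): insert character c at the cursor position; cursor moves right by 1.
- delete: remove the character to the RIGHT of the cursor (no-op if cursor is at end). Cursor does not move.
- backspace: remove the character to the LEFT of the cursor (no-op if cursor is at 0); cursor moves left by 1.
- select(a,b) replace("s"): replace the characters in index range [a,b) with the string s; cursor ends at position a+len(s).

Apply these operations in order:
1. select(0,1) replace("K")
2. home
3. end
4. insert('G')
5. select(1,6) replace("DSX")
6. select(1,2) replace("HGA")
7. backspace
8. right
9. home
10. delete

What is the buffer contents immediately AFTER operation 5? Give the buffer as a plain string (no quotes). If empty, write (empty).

Answer: KDSXVCG

Derivation:
After op 1 (select(0,1) replace("K")): buf='KJFKQSVC' cursor=1
After op 2 (home): buf='KJFKQSVC' cursor=0
After op 3 (end): buf='KJFKQSVC' cursor=8
After op 4 (insert('G')): buf='KJFKQSVCG' cursor=9
After op 5 (select(1,6) replace("DSX")): buf='KDSXVCG' cursor=4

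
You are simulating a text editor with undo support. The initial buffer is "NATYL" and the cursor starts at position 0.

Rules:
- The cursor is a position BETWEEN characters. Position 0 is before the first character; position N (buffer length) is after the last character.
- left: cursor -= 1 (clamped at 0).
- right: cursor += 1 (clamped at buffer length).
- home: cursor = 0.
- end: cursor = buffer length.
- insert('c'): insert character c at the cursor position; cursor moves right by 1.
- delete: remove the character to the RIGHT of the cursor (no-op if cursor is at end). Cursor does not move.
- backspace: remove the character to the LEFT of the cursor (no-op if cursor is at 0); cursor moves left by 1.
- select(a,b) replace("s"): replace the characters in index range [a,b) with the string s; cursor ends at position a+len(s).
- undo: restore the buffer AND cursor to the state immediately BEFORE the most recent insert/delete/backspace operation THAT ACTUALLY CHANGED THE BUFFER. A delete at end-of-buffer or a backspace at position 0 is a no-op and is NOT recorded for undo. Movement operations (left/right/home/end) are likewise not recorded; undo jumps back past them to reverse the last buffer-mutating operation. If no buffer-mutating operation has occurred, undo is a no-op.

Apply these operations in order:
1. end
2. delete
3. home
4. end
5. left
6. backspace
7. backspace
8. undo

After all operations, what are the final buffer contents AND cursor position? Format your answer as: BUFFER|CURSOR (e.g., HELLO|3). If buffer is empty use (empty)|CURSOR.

Answer: NATL|3

Derivation:
After op 1 (end): buf='NATYL' cursor=5
After op 2 (delete): buf='NATYL' cursor=5
After op 3 (home): buf='NATYL' cursor=0
After op 4 (end): buf='NATYL' cursor=5
After op 5 (left): buf='NATYL' cursor=4
After op 6 (backspace): buf='NATL' cursor=3
After op 7 (backspace): buf='NAL' cursor=2
After op 8 (undo): buf='NATL' cursor=3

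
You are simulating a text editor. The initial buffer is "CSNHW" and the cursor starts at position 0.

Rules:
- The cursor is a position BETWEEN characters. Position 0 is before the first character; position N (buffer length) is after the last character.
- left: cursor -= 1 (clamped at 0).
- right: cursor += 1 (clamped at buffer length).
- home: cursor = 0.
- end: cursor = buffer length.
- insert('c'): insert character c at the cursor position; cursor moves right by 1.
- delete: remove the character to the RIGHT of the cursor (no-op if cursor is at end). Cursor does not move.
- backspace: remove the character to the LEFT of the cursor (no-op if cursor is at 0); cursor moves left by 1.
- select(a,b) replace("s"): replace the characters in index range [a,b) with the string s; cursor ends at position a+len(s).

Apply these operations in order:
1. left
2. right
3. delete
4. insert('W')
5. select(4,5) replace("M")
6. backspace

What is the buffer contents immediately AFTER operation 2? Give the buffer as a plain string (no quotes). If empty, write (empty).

After op 1 (left): buf='CSNHW' cursor=0
After op 2 (right): buf='CSNHW' cursor=1

Answer: CSNHW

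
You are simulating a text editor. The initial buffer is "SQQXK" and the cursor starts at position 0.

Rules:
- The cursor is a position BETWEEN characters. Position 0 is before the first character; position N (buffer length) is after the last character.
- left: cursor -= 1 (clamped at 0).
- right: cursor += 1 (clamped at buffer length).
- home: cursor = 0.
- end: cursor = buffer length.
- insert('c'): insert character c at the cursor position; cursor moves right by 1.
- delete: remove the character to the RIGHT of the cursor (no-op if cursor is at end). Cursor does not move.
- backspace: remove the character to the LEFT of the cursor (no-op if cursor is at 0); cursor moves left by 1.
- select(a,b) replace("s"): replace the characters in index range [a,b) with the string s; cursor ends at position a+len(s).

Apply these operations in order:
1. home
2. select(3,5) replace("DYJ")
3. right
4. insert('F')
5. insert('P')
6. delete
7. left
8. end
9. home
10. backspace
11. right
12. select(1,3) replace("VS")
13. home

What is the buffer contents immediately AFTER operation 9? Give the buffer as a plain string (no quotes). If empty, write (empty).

Answer: SQQDYJFP

Derivation:
After op 1 (home): buf='SQQXK' cursor=0
After op 2 (select(3,5) replace("DYJ")): buf='SQQDYJ' cursor=6
After op 3 (right): buf='SQQDYJ' cursor=6
After op 4 (insert('F')): buf='SQQDYJF' cursor=7
After op 5 (insert('P')): buf='SQQDYJFP' cursor=8
After op 6 (delete): buf='SQQDYJFP' cursor=8
After op 7 (left): buf='SQQDYJFP' cursor=7
After op 8 (end): buf='SQQDYJFP' cursor=8
After op 9 (home): buf='SQQDYJFP' cursor=0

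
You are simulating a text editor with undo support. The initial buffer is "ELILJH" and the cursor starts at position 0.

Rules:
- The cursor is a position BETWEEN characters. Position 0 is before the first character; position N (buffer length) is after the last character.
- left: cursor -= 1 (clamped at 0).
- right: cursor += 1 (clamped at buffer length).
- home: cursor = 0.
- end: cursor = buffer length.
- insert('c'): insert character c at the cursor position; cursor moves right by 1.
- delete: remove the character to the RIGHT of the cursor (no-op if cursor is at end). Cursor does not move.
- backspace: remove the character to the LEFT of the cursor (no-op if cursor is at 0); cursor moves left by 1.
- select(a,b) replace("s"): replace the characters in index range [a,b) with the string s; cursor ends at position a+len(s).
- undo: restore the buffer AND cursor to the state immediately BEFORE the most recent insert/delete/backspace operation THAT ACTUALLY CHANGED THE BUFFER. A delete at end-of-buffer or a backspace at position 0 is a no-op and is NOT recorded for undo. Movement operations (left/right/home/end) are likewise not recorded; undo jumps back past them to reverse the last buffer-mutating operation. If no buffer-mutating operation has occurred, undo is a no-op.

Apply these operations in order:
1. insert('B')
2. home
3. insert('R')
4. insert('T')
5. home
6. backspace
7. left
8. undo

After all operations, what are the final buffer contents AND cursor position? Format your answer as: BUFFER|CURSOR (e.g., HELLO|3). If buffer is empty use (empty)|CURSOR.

After op 1 (insert('B')): buf='BELILJH' cursor=1
After op 2 (home): buf='BELILJH' cursor=0
After op 3 (insert('R')): buf='RBELILJH' cursor=1
After op 4 (insert('T')): buf='RTBELILJH' cursor=2
After op 5 (home): buf='RTBELILJH' cursor=0
After op 6 (backspace): buf='RTBELILJH' cursor=0
After op 7 (left): buf='RTBELILJH' cursor=0
After op 8 (undo): buf='RBELILJH' cursor=1

Answer: RBELILJH|1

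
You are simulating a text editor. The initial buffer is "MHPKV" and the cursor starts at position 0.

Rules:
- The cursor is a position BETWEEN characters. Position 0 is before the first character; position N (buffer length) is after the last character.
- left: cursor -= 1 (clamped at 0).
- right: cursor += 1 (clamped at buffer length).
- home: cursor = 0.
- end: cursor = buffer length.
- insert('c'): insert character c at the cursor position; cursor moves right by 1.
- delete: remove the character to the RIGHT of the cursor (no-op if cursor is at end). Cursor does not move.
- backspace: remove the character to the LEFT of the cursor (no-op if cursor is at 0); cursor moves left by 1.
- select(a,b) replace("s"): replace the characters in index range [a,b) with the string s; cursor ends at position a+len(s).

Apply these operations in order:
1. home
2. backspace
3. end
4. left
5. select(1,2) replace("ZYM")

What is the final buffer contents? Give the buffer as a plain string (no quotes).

After op 1 (home): buf='MHPKV' cursor=0
After op 2 (backspace): buf='MHPKV' cursor=0
After op 3 (end): buf='MHPKV' cursor=5
After op 4 (left): buf='MHPKV' cursor=4
After op 5 (select(1,2) replace("ZYM")): buf='MZYMPKV' cursor=4

Answer: MZYMPKV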